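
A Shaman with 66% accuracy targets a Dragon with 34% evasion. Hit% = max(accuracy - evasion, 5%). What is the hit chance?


accuracy - evasion = 66 - 34 = 32
Apply floor: max(32, 5) = 32
Hit chance = 32%

32%


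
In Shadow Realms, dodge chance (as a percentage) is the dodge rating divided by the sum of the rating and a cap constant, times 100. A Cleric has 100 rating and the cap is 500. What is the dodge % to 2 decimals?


dodge% = 100 / (100 + 500) * 100
= 100 / 600 * 100
= 0.166667 * 100
= 16.67%

16.67%


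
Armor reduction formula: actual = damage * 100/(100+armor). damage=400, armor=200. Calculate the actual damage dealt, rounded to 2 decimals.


actual = 400 * 100 / (100 + 200)
= 400 * 100 / 300
= 40000 / 300
= 133.33

133.33 damage


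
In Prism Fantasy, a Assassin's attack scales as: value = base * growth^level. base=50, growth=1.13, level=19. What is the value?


value = base * growth^level
= 50 * 1.13^19
= 50 * 10.197423
= 509.87

509.87 attack


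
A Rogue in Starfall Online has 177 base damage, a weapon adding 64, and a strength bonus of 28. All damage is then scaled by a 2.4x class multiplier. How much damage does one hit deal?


Sum base + weapon + str = 177 + 64 + 28 = 269
Multiply by 2.4:
269 * 2.4 = 645.6

645.6 damage


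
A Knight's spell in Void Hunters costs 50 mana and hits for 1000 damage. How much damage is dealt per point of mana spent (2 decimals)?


Efficiency = damage / mana
= 1000 / 50
= 20.00

20.00 dmg/mana


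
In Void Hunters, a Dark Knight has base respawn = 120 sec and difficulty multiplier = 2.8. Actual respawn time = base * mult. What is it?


Respawn time = base * multiplier
= 120 * 2.8
= 336.0 seconds

336.0 seconds


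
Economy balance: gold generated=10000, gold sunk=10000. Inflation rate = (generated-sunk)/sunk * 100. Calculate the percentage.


Net gold = 10000 - 10000 = 0
Inflation rate = net / sunk * 100 = 0 / 10000 * 100
= 0.0 * 100
= 0.00%

0.00%


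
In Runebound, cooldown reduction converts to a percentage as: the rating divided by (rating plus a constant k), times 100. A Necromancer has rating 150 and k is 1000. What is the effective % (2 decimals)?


effective% = rating / (rating + k) * 100
= 150 / (150 + 1000) * 100
= 150 / 1150 * 100
= 0.130435 * 100
= 13.04%

13.04%


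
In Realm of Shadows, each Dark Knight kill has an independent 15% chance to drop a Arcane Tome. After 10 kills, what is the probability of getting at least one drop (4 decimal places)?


P(at least one) = 1 - P(none) = 1 - (1-p)^n
p = 15/100 = 0.15
1 - p = 0.85
(1 - p)^10 = 0.85^10 = 0.196874
P(at least one) = 1 - 0.196874 = 0.8031

0.8031


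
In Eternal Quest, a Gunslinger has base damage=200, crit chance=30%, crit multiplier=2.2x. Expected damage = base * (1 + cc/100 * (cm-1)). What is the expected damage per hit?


E[dmg] = base * (1 + crit_chance * (crit_mult - 1))
cc as decimal = 30/100 = 0.3
cm - 1 = 2.2 - 1 = 1.2
Bonus factor = 0.3 * 1.2 = 0.36
Total multiplier = 1 + 0.36 = 1.36
Expected damage = 200 * 1.36 = 272.00

272.00 damage


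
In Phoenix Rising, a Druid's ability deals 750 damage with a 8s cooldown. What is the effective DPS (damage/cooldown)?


DPS = damage / cooldown
= 750 / 8
= 93.75

93.75 DPS


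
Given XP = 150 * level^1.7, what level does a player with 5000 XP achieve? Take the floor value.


XP = 150 * level^1.7, so level = (XP / 150)^(1/1.7)
= (5000 / 150)^(1/1.7)
= 33.3333^0.5882
= 7.867
Floor: level = 7

level 7


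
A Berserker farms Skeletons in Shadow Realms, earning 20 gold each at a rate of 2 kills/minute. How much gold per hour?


Gold per minute = 20 * 2 = 40
Gold per hour = 40 * 60 = 2400

2400 gold/hour


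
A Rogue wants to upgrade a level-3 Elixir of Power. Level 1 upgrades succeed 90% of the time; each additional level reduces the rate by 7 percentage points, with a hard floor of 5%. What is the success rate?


raw_rate = 90 - 7 * (3 - 1)
= 90 - 7 * 2
= 90 - 14
= 76
Apply floor: max(76, 5) = 76%

76%


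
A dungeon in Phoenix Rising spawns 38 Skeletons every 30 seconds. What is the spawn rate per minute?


Spawns per minute = count * (60 / interval)
= 38 * (60 / 30)
= 38 * 2.0
= 76.0

76.0 per minute


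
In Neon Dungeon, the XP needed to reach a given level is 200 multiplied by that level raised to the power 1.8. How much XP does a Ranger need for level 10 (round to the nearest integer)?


XP = 200 * level^1.8
Substitute level = 10:
XP = 200 * 10^1.8
= 200 * 63.0957
= 12619

12619 XP


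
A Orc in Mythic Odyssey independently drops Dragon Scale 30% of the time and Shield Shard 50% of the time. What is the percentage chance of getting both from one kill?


For independent events, P(both) = P(A) * P(B)
= 30% * 50%
= 1500 / 100 %
= 15.0%

15.0%


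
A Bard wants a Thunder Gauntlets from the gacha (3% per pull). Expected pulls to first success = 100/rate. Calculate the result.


Expected pulls for a geometric distribution = 1/p = 100 / rate%
= 100 / 3
= 33.33

33.33 pulls


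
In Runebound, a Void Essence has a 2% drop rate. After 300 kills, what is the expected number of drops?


Expected drops = kills * (drop_rate / 100)
= 300 * (2 / 100)
= 300 * 0.02
= 6.0

6.0 drops


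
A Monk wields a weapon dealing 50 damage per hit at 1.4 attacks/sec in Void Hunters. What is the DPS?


DPS = damage * attack_speed
= 50 * 1.4
= 70.0

70.0 DPS


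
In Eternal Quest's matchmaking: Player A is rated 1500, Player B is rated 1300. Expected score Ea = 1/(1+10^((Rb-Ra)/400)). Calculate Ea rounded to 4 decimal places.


Elo expected score: Ea = 1/(1 + 10^((Rb-Ra)/400))
Rb - Ra = 1300 - 1500 = -200
(Rb-Ra)/400 = -200/400 = -0.5
10^-0.5 = 0.316228
Ea = 1/(1 + 0.316228) = 1/1.316228 = 0.7597

0.7597


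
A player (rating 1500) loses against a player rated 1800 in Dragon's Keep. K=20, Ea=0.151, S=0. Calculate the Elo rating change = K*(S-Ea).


Elo update: delta = K * (S - Ea), where S = 0 (loses)
S - Ea = 0 - 0.151 = -0.151
Rating change = 20 * -0.151
= -3.02

-3.02 rating points


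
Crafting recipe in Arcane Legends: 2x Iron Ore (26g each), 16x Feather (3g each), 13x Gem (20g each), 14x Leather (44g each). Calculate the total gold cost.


Cost breakdown:
  Iron Ore: 2 * 26 = 52
  Feather: 16 * 3 = 48
  Gem: 13 * 20 = 260
  Leather: 14 * 44 = 616
Total = 52 + 48 + 260 + 616 = 976

976 gold


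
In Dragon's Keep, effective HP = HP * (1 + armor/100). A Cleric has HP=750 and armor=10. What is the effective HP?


EHP = 750 * (1 + 10/100)
= 750 * (1 + 0.1)
= 750 * 1.1
= 825.0

825.0 EHP


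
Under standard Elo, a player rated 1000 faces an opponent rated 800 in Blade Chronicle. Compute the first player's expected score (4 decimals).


Elo expected score: Ea = 1/(1 + 10^((Rb-Ra)/400))
Rb - Ra = 800 - 1000 = -200
(Rb-Ra)/400 = -200/400 = -0.5
10^-0.5 = 0.316228
Ea = 1/(1 + 0.316228) = 1/1.316228 = 0.7597

0.7597


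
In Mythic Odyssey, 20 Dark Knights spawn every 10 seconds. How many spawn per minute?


Spawns per minute = count * (60 / interval)
= 20 * (60 / 10)
= 20 * 6.0
= 120.0

120.0 per minute


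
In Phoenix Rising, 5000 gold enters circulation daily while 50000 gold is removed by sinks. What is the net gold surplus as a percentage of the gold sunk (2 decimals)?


Net gold = 5000 - 50000 = -45000
Inflation rate = net / sunk * 100 = -45000 / 50000 * 100
= -0.9 * 100
= -90.00%

-90.00%


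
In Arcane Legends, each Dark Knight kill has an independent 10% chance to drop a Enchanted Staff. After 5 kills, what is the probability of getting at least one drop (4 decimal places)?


P(at least one) = 1 - P(none) = 1 - (1-p)^n
p = 10/100 = 0.1
1 - p = 0.9
(1 - p)^5 = 0.9^5 = 0.590490
P(at least one) = 1 - 0.590490 = 0.4095

0.4095


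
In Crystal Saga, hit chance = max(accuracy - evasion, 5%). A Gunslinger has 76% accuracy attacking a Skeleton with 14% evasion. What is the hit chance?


accuracy - evasion = 76 - 14 = 62
Apply floor: max(62, 5) = 62
Hit chance = 62%

62%


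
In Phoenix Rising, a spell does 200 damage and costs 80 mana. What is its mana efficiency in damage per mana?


Efficiency = damage / mana
= 200 / 80
= 2.50

2.50 dmg/mana


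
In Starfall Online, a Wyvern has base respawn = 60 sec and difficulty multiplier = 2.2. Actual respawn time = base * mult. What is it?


Respawn time = base * multiplier
= 60 * 2.2
= 132.0 seconds

132.0 seconds


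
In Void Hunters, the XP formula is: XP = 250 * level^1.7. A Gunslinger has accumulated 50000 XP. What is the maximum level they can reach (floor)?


XP = 250 * level^1.7, so level = (XP / 250)^(1/1.7)
= (50000 / 250)^(1/1.7)
= 200.0^0.5882
= 22.5708
Floor: level = 22

level 22


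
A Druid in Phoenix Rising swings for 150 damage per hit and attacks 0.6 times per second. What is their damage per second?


DPS = damage * attack_speed
= 150 * 0.6
= 90.0

90.0 DPS


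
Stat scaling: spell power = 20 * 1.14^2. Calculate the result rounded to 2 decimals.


value = base * growth^level
= 20 * 1.14^2
= 20 * 1.2996
= 25.99

25.99 spell power


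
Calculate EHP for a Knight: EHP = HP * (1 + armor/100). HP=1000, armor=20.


EHP = 1000 * (1 + 20/100)
= 1000 * (1 + 0.2)
= 1000 * 1.2
= 1200.0

1200.0 EHP


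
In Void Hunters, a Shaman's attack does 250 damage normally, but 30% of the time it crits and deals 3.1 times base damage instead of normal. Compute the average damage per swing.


E[dmg] = base * (1 + crit_chance * (crit_mult - 1))
cc as decimal = 30/100 = 0.3
cm - 1 = 3.1 - 1 = 2.1
Bonus factor = 0.3 * 2.1 = 0.63
Total multiplier = 1 + 0.63 = 1.63
Expected damage = 250 * 1.63 = 407.50

407.50 damage


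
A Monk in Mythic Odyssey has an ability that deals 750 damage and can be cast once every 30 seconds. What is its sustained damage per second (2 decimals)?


DPS = damage / cooldown
= 750 / 30
= 25.00

25.00 DPS


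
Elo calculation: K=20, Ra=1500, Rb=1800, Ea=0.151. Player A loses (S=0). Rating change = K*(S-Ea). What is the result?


Elo update: delta = K * (S - Ea), where S = 0 (loses)
S - Ea = 0 - 0.151 = -0.151
Rating change = 20 * -0.151
= -3.02

-3.02 rating points


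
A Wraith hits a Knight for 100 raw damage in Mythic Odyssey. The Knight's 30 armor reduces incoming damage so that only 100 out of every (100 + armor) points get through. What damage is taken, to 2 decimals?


actual = 100 * 100 / (100 + 30)
= 100 * 100 / 130
= 10000 / 130
= 76.92

76.92 damage


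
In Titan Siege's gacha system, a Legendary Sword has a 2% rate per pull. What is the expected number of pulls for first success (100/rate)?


Expected pulls for a geometric distribution = 1/p = 100 / rate%
= 100 / 2
= 50.0

50.0 pulls


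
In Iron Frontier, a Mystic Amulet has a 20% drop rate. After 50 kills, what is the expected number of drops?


Expected drops = kills * (drop_rate / 100)
= 50 * (20 / 100)
= 50 * 0.2
= 10.0

10.0 drops


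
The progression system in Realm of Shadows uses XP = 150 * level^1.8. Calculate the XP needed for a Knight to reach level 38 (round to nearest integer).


XP = 150 * level^1.8
Substitute level = 38:
XP = 150 * 38^1.8
= 150 * 697.6064
= 104641

104641 XP


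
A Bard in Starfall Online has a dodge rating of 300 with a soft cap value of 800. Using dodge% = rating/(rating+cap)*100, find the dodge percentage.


dodge% = 300 / (300 + 800) * 100
= 300 / 1100 * 100
= 0.272727 * 100
= 27.27%

27.27%


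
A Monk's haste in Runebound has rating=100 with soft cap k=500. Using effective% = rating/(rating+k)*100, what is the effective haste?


effective% = rating / (rating + k) * 100
= 100 / (100 + 500) * 100
= 100 / 600 * 100
= 0.166667 * 100
= 16.67%

16.67%


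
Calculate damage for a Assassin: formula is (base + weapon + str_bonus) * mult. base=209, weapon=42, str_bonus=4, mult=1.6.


Sum base + weapon + str = 209 + 42 + 4 = 255
Multiply by 1.6:
255 * 1.6 = 408.0

408.0 damage


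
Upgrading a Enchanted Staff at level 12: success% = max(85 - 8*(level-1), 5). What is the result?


raw_rate = 85 - 8 * (12 - 1)
= 85 - 8 * 11
= 85 - 88
= -3
Apply floor: max(-3, 5) = 5%

5%


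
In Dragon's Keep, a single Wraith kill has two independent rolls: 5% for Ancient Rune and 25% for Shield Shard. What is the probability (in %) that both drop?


For independent events, P(both) = P(A) * P(B)
= 5% * 25%
= 125 / 100 %
= 1.25%

1.25%


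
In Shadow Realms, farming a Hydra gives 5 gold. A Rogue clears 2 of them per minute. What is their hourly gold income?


Gold per minute = 5 * 2 = 10
Gold per hour = 10 * 60 = 600

600 gold/hour


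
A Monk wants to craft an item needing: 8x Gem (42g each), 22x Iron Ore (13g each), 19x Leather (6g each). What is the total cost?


Cost breakdown:
  Gem: 8 * 42 = 336
  Iron Ore: 22 * 13 = 286
  Leather: 19 * 6 = 114
Total = 336 + 286 + 114 = 736

736 gold


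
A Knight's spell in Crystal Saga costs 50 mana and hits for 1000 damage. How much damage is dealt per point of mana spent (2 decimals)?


Efficiency = damage / mana
= 1000 / 50
= 20.00

20.00 dmg/mana


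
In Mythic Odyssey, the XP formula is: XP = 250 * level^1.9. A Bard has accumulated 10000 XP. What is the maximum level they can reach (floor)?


XP = 250 * level^1.9, so level = (XP / 250)^(1/1.9)
= (10000 / 250)^(1/1.9)
= 40.0^0.5263
= 6.9693
Floor: level = 6

level 6


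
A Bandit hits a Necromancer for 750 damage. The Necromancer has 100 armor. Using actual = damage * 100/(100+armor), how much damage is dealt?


actual = 750 * 100 / (100 + 100)
= 750 * 100 / 200
= 75000 / 200
= 375.00

375.00 damage


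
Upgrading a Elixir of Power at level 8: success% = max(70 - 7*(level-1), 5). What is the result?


raw_rate = 70 - 7 * (8 - 1)
= 70 - 7 * 7
= 70 - 49
= 21
Apply floor: max(21, 5) = 21%

21%


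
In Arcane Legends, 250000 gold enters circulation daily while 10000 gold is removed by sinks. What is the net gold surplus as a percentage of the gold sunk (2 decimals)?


Net gold = 250000 - 10000 = 240000
Inflation rate = net / sunk * 100 = 240000 / 10000 * 100
= 24.0 * 100
= 2400.00%

2400.00%


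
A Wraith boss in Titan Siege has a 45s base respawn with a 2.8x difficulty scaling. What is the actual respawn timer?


Respawn time = base * multiplier
= 45 * 2.8
= 126.0 seconds

126.0 seconds


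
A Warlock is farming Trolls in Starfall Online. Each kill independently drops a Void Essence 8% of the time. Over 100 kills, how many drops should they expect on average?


Expected drops = kills * (drop_rate / 100)
= 100 * (8 / 100)
= 100 * 0.08
= 8.0

8.0 drops


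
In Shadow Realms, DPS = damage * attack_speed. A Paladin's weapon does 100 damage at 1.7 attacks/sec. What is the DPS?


DPS = damage * attack_speed
= 100 * 1.7
= 170.0

170.0 DPS


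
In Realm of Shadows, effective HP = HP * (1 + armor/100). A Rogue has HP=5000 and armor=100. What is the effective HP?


EHP = 5000 * (1 + 100/100)
= 5000 * (1 + 1.0)
= 5000 * 2.0
= 10000.0

10000.0 EHP


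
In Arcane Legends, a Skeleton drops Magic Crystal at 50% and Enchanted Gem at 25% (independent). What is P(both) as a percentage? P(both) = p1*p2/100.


For independent events, P(both) = P(A) * P(B)
= 50% * 25%
= 1250 / 100 %
= 12.5%

12.5%


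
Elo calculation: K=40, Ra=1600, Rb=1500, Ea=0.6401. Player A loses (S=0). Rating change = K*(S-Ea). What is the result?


Elo update: delta = K * (S - Ea), where S = 0 (loses)
S - Ea = 0 - 0.6401 = -0.6401
Rating change = 40 * -0.6401
= -25.60

-25.60 rating points


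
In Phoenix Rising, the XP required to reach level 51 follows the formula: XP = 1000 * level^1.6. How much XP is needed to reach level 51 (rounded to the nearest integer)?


XP = 1000 * level^1.6
Substitute level = 51:
XP = 1000 * 51^1.6
= 1000 * 539.6501
= 539650

539650 XP


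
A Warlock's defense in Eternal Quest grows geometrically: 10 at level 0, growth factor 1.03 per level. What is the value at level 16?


value = base * growth^level
= 10 * 1.03^16
= 10 * 1.604706
= 16.05

16.05 defense


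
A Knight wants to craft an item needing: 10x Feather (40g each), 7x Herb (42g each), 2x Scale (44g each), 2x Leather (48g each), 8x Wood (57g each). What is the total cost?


Cost breakdown:
  Feather: 10 * 40 = 400
  Herb: 7 * 42 = 294
  Scale: 2 * 44 = 88
  Leather: 2 * 48 = 96
  Wood: 8 * 57 = 456
Total = 400 + 294 + 88 + 96 + 456 = 1334

1334 gold


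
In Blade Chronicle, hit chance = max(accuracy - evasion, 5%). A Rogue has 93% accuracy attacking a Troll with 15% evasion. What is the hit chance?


accuracy - evasion = 93 - 15 = 78
Apply floor: max(78, 5) = 78
Hit chance = 78%

78%


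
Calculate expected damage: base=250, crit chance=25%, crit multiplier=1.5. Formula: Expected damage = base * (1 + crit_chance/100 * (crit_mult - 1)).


E[dmg] = base * (1 + crit_chance * (crit_mult - 1))
cc as decimal = 25/100 = 0.25
cm - 1 = 1.5 - 1 = 0.5
Bonus factor = 0.25 * 0.5 = 0.125
Total multiplier = 1 + 0.125 = 1.125
Expected damage = 250 * 1.125 = 281.25

281.25 damage


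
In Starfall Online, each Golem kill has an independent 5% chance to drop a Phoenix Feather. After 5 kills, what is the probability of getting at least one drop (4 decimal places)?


P(at least one) = 1 - P(none) = 1 - (1-p)^n
p = 5/100 = 0.05
1 - p = 0.95
(1 - p)^5 = 0.95^5 = 0.773781
P(at least one) = 1 - 0.773781 = 0.2262

0.2262


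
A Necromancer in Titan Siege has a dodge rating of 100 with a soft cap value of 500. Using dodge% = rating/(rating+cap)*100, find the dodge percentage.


dodge% = 100 / (100 + 500) * 100
= 100 / 600 * 100
= 0.166667 * 100
= 16.67%

16.67%


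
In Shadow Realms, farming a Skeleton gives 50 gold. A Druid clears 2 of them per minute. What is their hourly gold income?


Gold per minute = 50 * 2 = 100
Gold per hour = 100 * 60 = 6000

6000 gold/hour


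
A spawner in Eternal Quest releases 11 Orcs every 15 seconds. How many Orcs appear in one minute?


Spawns per minute = count * (60 / interval)
= 11 * (60 / 15)
= 11 * 4.0
= 44.0

44.0 per minute


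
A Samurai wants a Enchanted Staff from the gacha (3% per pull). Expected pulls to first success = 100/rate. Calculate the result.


Expected pulls for a geometric distribution = 1/p = 100 / rate%
= 100 / 3
= 33.33

33.33 pulls


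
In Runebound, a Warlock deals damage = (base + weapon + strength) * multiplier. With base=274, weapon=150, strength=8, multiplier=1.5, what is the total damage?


Sum base + weapon + str = 274 + 150 + 8 = 432
Multiply by 1.5:
432 * 1.5 = 648.0

648.0 damage


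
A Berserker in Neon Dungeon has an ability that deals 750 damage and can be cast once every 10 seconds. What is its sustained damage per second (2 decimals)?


DPS = damage / cooldown
= 750 / 10
= 75.00

75.00 DPS


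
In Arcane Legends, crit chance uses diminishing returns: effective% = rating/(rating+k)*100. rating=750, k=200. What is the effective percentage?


effective% = rating / (rating + k) * 100
= 750 / (750 + 200) * 100
= 750 / 950 * 100
= 0.789474 * 100
= 78.95%

78.95%


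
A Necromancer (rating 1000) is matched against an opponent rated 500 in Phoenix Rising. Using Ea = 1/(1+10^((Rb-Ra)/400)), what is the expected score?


Elo expected score: Ea = 1/(1 + 10^((Rb-Ra)/400))
Rb - Ra = 500 - 1000 = -500
(Rb-Ra)/400 = -500/400 = -1.25
10^-1.25 = 0.056234
Ea = 1/(1 + 0.056234) = 1/1.056234 = 0.9468

0.9468


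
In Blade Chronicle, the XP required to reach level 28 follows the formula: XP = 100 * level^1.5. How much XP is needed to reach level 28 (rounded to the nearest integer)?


XP = 100 * level^1.5
Substitute level = 28:
XP = 100 * 28^1.5
= 100 * 148.1621
= 14816

14816 XP


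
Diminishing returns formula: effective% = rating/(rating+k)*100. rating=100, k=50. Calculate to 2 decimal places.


effective% = rating / (rating + k) * 100
= 100 / (100 + 50) * 100
= 100 / 150 * 100
= 0.666667 * 100
= 66.67%

66.67%


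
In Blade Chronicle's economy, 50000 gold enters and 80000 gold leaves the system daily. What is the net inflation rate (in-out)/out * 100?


Net gold = 50000 - 80000 = -30000
Inflation rate = net / sunk * 100 = -30000 / 80000 * 100
= -0.375 * 100
= -37.50%

-37.50%


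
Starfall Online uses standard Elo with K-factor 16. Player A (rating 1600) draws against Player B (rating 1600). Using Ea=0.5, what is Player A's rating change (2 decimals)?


Elo update: delta = K * (S - Ea), where S = 0.5 (draws)
S - Ea = 0.5 - 0.5 = 0.0
Rating change = 16 * 0.0
= 0.00

0.00 rating points


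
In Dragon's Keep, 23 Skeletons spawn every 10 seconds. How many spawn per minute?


Spawns per minute = count * (60 / interval)
= 23 * (60 / 10)
= 23 * 6.0
= 138.0

138.0 per minute


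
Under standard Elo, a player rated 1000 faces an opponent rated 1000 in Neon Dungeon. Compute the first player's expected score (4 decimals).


Elo expected score: Ea = 1/(1 + 10^((Rb-Ra)/400))
Rb - Ra = 1000 - 1000 = 0
(Rb-Ra)/400 = 0/400 = 0.0
10^0.0 = 1.0
Ea = 1/(1 + 1.0) = 1/2.0 = 0.5000

0.5000


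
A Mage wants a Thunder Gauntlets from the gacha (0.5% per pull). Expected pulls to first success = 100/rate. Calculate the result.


Expected pulls for a geometric distribution = 1/p = 100 / rate%
= 100 / 0.5
= 200.0

200.0 pulls


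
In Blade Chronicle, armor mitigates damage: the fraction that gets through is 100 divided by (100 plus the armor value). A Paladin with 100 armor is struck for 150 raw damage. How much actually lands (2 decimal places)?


actual = 150 * 100 / (100 + 100)
= 150 * 100 / 200
= 15000 / 200
= 75.00

75.00 damage


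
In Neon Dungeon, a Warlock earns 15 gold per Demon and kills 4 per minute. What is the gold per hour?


Gold per minute = 15 * 4 = 60
Gold per hour = 60 * 60 = 3600

3600 gold/hour


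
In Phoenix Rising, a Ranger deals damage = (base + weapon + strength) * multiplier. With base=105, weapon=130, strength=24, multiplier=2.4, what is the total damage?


Sum base + weapon + str = 105 + 130 + 24 = 259
Multiply by 2.4:
259 * 2.4 = 621.6

621.6 damage


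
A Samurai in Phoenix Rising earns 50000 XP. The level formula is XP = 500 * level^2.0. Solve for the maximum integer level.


XP = 500 * level^2.0, so level = (XP / 500)^(1/2.0)
= (50000 / 500)^(1/2.0)
= 100.0^0.5
= 10.0
Floor: level = 10

level 10


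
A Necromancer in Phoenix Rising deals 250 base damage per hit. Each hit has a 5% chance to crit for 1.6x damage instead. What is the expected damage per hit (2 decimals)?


E[dmg] = base * (1 + crit_chance * (crit_mult - 1))
cc as decimal = 5/100 = 0.05
cm - 1 = 1.6 - 1 = 0.6
Bonus factor = 0.05 * 0.6 = 0.03
Total multiplier = 1 + 0.03 = 1.03
Expected damage = 250 * 1.03 = 257.50

257.50 damage


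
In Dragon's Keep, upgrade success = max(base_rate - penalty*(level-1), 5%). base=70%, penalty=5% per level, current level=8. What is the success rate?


raw_rate = 70 - 5 * (8 - 1)
= 70 - 5 * 7
= 70 - 35
= 35
Apply floor: max(35, 5) = 35%

35%


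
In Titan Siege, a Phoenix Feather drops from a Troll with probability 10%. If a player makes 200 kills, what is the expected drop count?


Expected drops = kills * (drop_rate / 100)
= 200 * (10 / 100)
= 200 * 0.1
= 20.0

20.0 drops


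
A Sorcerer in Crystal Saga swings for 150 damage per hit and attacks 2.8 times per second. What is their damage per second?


DPS = damage * attack_speed
= 150 * 2.8
= 420.0

420.0 DPS


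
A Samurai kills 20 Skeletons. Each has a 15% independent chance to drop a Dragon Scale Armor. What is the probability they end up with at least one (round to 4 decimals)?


P(at least one) = 1 - P(none) = 1 - (1-p)^n
p = 15/100 = 0.15
1 - p = 0.85
(1 - p)^20 = 0.85^20 = 0.038760
P(at least one) = 1 - 0.038760 = 0.9612

0.9612


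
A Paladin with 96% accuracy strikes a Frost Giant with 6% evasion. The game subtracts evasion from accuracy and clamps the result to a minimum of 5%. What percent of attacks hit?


accuracy - evasion = 96 - 6 = 90
Apply floor: max(90, 5) = 90
Hit chance = 90%

90%


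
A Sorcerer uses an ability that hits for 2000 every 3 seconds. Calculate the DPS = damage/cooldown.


DPS = damage / cooldown
= 2000 / 3
= 666.67

666.67 DPS


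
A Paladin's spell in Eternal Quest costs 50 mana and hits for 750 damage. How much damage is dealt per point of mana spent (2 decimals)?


Efficiency = damage / mana
= 750 / 50
= 15.00

15.00 dmg/mana


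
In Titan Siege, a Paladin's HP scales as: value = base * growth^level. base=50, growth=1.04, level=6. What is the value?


value = base * growth^level
= 50 * 1.04^6
= 50 * 1.265319
= 63.27

63.27 HP


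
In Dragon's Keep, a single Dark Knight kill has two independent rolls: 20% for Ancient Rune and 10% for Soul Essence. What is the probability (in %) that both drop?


For independent events, P(both) = P(A) * P(B)
= 20% * 10%
= 200 / 100 %
= 2.0%

2.0%


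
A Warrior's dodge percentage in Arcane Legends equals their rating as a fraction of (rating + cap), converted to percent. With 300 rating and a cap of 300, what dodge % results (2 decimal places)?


dodge% = 300 / (300 + 300) * 100
= 300 / 600 * 100
= 0.5 * 100
= 50.00%

50.00%


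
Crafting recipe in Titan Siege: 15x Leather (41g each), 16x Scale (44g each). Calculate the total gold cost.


Cost breakdown:
  Leather: 15 * 41 = 615
  Scale: 16 * 44 = 704
Total = 615 + 704 = 1319

1319 gold


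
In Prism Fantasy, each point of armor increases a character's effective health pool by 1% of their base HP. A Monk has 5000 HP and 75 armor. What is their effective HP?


EHP = 5000 * (1 + 75/100)
= 5000 * (1 + 0.75)
= 5000 * 1.75
= 8750.0

8750.0 EHP


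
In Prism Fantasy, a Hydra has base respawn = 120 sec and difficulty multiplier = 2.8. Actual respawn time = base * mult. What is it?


Respawn time = base * multiplier
= 120 * 2.8
= 336.0 seconds

336.0 seconds


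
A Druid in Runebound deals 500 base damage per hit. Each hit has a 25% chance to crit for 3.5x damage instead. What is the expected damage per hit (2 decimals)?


E[dmg] = base * (1 + crit_chance * (crit_mult - 1))
cc as decimal = 25/100 = 0.25
cm - 1 = 3.5 - 1 = 2.5
Bonus factor = 0.25 * 2.5 = 0.625
Total multiplier = 1 + 0.625 = 1.625
Expected damage = 500 * 1.625 = 812.50

812.50 damage


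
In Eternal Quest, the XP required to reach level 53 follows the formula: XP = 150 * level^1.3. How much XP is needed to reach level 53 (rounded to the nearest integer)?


XP = 150 * level^1.3
Substitute level = 53:
XP = 150 * 53^1.3
= 150 * 174.4049
= 26161

26161 XP


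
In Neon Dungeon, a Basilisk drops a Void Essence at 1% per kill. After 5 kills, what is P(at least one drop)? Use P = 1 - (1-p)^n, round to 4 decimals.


P(at least one) = 1 - P(none) = 1 - (1-p)^n
p = 1/100 = 0.01
1 - p = 0.99
(1 - p)^5 = 0.99^5 = 0.950990
P(at least one) = 1 - 0.950990 = 0.0490

0.0490


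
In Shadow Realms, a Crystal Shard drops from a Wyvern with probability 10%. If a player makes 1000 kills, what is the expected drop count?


Expected drops = kills * (drop_rate / 100)
= 1000 * (10 / 100)
= 1000 * 0.1
= 100.0

100.0 drops


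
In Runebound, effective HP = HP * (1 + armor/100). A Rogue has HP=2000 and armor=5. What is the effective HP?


EHP = 2000 * (1 + 5/100)
= 2000 * (1 + 0.05)
= 2000 * 1.05
= 2100.0

2100.0 EHP


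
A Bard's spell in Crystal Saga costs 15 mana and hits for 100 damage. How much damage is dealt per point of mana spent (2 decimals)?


Efficiency = damage / mana
= 100 / 15
= 6.67

6.67 dmg/mana


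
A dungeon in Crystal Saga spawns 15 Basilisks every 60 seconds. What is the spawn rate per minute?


Spawns per minute = count * (60 / interval)
= 15 * (60 / 60)
= 15 * 1.0
= 15.0

15.0 per minute


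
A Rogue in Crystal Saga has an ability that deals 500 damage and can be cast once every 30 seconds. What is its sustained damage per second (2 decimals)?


DPS = damage / cooldown
= 500 / 30
= 16.67

16.67 DPS


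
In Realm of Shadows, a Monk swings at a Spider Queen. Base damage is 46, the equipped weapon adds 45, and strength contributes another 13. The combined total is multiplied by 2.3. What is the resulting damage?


Sum base + weapon + str = 46 + 45 + 13 = 104
Multiply by 2.3:
104 * 2.3 = 239.2

239.2 damage


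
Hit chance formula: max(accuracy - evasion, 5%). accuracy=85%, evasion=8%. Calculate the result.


accuracy - evasion = 85 - 8 = 77
Apply floor: max(77, 5) = 77
Hit chance = 77%

77%


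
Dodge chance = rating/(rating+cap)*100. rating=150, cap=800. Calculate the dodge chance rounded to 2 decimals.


dodge% = 150 / (150 + 800) * 100
= 150 / 950 * 100
= 0.157895 * 100
= 15.79%

15.79%


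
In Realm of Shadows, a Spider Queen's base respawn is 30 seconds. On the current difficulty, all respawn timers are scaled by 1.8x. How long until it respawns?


Respawn time = base * multiplier
= 30 * 1.8
= 54.0 seconds

54.0 seconds


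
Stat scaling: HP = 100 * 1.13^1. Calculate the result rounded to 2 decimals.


value = base * growth^level
= 100 * 1.13^1
= 100 * 1.13
= 113.00

113.00 HP


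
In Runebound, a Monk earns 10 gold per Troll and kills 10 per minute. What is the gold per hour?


Gold per minute = 10 * 10 = 100
Gold per hour = 100 * 60 = 6000

6000 gold/hour


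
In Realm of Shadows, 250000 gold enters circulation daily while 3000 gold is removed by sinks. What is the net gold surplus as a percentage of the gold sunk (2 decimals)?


Net gold = 250000 - 3000 = 247000
Inflation rate = net / sunk * 100 = 247000 / 3000 * 100
= 82.333333 * 100
= 8233.33%

8233.33%


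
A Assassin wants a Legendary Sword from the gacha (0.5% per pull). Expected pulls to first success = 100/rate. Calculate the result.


Expected pulls for a geometric distribution = 1/p = 100 / rate%
= 100 / 0.5
= 200.0

200.0 pulls


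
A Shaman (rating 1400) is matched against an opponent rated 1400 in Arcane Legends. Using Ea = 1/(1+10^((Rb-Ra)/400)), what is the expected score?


Elo expected score: Ea = 1/(1 + 10^((Rb-Ra)/400))
Rb - Ra = 1400 - 1400 = 0
(Rb-Ra)/400 = 0/400 = 0.0
10^0.0 = 1.0
Ea = 1/(1 + 1.0) = 1/2.0 = 0.5000

0.5000


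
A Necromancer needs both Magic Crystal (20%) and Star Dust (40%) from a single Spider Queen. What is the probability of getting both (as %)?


For independent events, P(both) = P(A) * P(B)
= 20% * 40%
= 800 / 100 %
= 8.0%

8.0%


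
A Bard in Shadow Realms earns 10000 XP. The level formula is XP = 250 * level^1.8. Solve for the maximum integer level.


XP = 250 * level^1.8, so level = (XP / 250)^(1/1.8)
= (10000 / 250)^(1/1.8)
= 40.0^0.5556
= 7.7631
Floor: level = 7

level 7


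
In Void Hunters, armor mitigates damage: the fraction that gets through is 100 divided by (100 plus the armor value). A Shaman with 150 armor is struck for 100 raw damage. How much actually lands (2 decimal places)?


actual = 100 * 100 / (100 + 150)
= 100 * 100 / 250
= 10000 / 250
= 40.00

40.00 damage


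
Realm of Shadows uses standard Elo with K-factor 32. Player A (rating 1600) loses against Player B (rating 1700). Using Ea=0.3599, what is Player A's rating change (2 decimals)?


Elo update: delta = K * (S - Ea), where S = 0 (loses)
S - Ea = 0 - 0.3599 = -0.3599
Rating change = 32 * -0.3599
= -11.52

-11.52 rating points


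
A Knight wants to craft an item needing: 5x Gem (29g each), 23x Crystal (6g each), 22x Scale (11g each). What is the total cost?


Cost breakdown:
  Gem: 5 * 29 = 145
  Crystal: 23 * 6 = 138
  Scale: 22 * 11 = 242
Total = 145 + 138 + 242 = 525

525 gold


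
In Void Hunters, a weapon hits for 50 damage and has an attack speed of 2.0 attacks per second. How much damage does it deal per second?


DPS = damage * attack_speed
= 50 * 2.0
= 100.0

100.0 DPS


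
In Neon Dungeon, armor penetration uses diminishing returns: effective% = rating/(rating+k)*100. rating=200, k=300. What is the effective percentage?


effective% = rating / (rating + k) * 100
= 200 / (200 + 300) * 100
= 200 / 500 * 100
= 0.4 * 100
= 40.00%

40.00%


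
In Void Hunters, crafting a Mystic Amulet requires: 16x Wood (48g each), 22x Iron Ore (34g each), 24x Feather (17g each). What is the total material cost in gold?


Cost breakdown:
  Wood: 16 * 48 = 768
  Iron Ore: 22 * 34 = 748
  Feather: 24 * 17 = 408
Total = 768 + 748 + 408 = 1924

1924 gold


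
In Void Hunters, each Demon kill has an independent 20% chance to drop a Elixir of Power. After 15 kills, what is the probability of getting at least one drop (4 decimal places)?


P(at least one) = 1 - P(none) = 1 - (1-p)^n
p = 20/100 = 0.2
1 - p = 0.8
(1 - p)^15 = 0.8^15 = 0.035184
P(at least one) = 1 - 0.035184 = 0.9648

0.9648


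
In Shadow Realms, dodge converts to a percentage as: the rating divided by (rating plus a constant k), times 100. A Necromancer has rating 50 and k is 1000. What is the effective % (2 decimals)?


effective% = rating / (rating + k) * 100
= 50 / (50 + 1000) * 100
= 50 / 1050 * 100
= 0.047619 * 100
= 4.76%

4.76%


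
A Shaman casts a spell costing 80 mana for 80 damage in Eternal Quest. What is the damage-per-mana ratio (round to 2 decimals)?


Efficiency = damage / mana
= 80 / 80
= 1.00

1.00 dmg/mana


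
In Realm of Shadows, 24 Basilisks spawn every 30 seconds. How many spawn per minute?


Spawns per minute = count * (60 / interval)
= 24 * (60 / 30)
= 24 * 2.0
= 48.0

48.0 per minute


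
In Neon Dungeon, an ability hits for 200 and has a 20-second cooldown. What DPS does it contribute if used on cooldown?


DPS = damage / cooldown
= 200 / 20
= 10.00

10.00 DPS


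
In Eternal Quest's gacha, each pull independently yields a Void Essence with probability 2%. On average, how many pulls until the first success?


Expected pulls for a geometric distribution = 1/p = 100 / rate%
= 100 / 2
= 50.0

50.0 pulls


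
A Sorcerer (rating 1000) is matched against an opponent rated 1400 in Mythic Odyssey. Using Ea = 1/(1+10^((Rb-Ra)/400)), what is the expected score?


Elo expected score: Ea = 1/(1 + 10^((Rb-Ra)/400))
Rb - Ra = 1400 - 1000 = 400
(Rb-Ra)/400 = 400/400 = 1.0
10^1.0 = 10.0
Ea = 1/(1 + 10.0) = 1/11.0 = 0.0909

0.0909


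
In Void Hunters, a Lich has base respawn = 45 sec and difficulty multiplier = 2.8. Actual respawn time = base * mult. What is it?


Respawn time = base * multiplier
= 45 * 2.8
= 126.0 seconds

126.0 seconds


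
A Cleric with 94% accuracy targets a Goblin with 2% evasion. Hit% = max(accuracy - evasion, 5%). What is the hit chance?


accuracy - evasion = 94 - 2 = 92
Apply floor: max(92, 5) = 92
Hit chance = 92%

92%


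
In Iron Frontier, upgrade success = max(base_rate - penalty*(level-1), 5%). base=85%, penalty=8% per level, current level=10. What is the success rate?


raw_rate = 85 - 8 * (10 - 1)
= 85 - 8 * 9
= 85 - 72
= 13
Apply floor: max(13, 5) = 13%

13%


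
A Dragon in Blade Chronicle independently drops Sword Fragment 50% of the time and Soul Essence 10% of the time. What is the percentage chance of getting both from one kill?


For independent events, P(both) = P(A) * P(B)
= 50% * 10%
= 500 / 100 %
= 5.0%

5.0%


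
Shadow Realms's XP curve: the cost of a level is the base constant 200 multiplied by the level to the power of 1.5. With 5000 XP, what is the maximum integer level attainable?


XP = 200 * level^1.5, so level = (XP / 200)^(1/1.5)
= (5000 / 200)^(1/1.5)
= 25.0^0.6667
= 8.5499
Floor: level = 8

level 8


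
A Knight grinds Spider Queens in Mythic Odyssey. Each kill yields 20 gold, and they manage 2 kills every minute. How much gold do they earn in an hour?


Gold per minute = 20 * 2 = 40
Gold per hour = 40 * 60 = 2400

2400 gold/hour


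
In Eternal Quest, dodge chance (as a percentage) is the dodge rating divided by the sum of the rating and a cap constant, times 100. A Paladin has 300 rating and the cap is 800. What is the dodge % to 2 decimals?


dodge% = 300 / (300 + 800) * 100
= 300 / 1100 * 100
= 0.272727 * 100
= 27.27%

27.27%


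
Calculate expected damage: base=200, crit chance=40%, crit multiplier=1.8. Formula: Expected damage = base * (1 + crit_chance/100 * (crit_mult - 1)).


E[dmg] = base * (1 + crit_chance * (crit_mult - 1))
cc as decimal = 40/100 = 0.4
cm - 1 = 1.8 - 1 = 0.8
Bonus factor = 0.4 * 0.8 = 0.32
Total multiplier = 1 + 0.32 = 1.32
Expected damage = 200 * 1.32 = 264.00

264.00 damage


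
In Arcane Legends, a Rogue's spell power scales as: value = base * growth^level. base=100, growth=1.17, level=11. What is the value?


value = base * growth^level
= 100 * 1.17^11
= 100 * 5.623989
= 562.40

562.40 spell power


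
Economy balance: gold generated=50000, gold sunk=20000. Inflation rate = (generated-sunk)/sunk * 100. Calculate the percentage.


Net gold = 50000 - 20000 = 30000
Inflation rate = net / sunk * 100 = 30000 / 20000 * 100
= 1.5 * 100
= 150.00%

150.00%


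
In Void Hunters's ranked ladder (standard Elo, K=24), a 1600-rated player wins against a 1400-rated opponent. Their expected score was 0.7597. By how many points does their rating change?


Elo update: delta = K * (S - Ea), where S = 1 (wins)
S - Ea = 1 - 0.7597 = 0.2403
Rating change = 24 * 0.2403
= 5.77

5.77 rating points


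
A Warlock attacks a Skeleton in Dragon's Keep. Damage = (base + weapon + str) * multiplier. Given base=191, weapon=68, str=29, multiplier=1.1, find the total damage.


Sum base + weapon + str = 191 + 68 + 29 = 288
Multiply by 1.1:
288 * 1.1 = 316.8

316.8 damage


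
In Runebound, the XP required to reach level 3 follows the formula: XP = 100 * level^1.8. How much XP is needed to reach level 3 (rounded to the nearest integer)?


XP = 100 * level^1.8
Substitute level = 3:
XP = 100 * 3^1.8
= 100 * 7.2247
= 722

722 XP


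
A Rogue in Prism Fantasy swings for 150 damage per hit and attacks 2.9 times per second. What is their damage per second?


DPS = damage * attack_speed
= 150 * 2.9
= 435.0

435.0 DPS


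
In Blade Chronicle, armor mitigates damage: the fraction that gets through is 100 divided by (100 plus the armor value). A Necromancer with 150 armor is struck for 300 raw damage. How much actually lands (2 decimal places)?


actual = 300 * 100 / (100 + 150)
= 300 * 100 / 250
= 30000 / 250
= 120.00

120.00 damage


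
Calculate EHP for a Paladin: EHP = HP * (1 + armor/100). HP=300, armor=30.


EHP = 300 * (1 + 30/100)
= 300 * (1 + 0.3)
= 300 * 1.3
= 390.0

390.0 EHP


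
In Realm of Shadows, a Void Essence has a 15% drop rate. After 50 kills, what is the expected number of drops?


Expected drops = kills * (drop_rate / 100)
= 50 * (15 / 100)
= 50 * 0.15
= 7.5

7.5 drops


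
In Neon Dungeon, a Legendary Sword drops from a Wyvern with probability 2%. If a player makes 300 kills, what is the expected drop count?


Expected drops = kills * (drop_rate / 100)
= 300 * (2 / 100)
= 300 * 0.02
= 6.0

6.0 drops


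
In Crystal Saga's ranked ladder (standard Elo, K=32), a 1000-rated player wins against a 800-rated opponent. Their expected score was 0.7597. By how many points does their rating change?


Elo update: delta = K * (S - Ea), where S = 1 (wins)
S - Ea = 1 - 0.7597 = 0.2403
Rating change = 32 * 0.2403
= 7.69

7.69 rating points


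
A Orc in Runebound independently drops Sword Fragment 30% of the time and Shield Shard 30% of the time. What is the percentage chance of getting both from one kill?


For independent events, P(both) = P(A) * P(B)
= 30% * 30%
= 900 / 100 %
= 9.0%

9.0%


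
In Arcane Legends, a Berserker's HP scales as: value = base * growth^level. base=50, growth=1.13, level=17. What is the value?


value = base * growth^level
= 50 * 1.13^17
= 50 * 7.986078
= 399.30

399.30 HP


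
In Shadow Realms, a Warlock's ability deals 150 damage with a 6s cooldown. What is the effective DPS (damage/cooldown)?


DPS = damage / cooldown
= 150 / 6
= 25.00

25.00 DPS
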